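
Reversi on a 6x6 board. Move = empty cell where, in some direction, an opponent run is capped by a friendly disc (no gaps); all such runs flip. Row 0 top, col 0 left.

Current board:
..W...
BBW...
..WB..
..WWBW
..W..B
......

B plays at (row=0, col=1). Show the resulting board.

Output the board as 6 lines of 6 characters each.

Place B at (0,1); scan 8 dirs for brackets.
Dir NW: edge -> no flip
Dir N: edge -> no flip
Dir NE: edge -> no flip
Dir W: first cell '.' (not opp) -> no flip
Dir E: opp run (0,2), next='.' -> no flip
Dir SW: first cell 'B' (not opp) -> no flip
Dir S: first cell 'B' (not opp) -> no flip
Dir SE: opp run (1,2) capped by B -> flip
All flips: (1,2)

Answer: .BW...
BBB...
..WB..
..WWBW
..W..B
......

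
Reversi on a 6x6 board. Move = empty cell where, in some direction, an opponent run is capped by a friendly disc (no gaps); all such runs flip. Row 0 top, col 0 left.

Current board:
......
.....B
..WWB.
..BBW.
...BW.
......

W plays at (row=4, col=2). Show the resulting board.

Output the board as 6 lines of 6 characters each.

Answer: ......
.....B
..WWB.
..WBW.
..WWW.
......

Derivation:
Place W at (4,2); scan 8 dirs for brackets.
Dir NW: first cell '.' (not opp) -> no flip
Dir N: opp run (3,2) capped by W -> flip
Dir NE: opp run (3,3) (2,4) (1,5), next=edge -> no flip
Dir W: first cell '.' (not opp) -> no flip
Dir E: opp run (4,3) capped by W -> flip
Dir SW: first cell '.' (not opp) -> no flip
Dir S: first cell '.' (not opp) -> no flip
Dir SE: first cell '.' (not opp) -> no flip
All flips: (3,2) (4,3)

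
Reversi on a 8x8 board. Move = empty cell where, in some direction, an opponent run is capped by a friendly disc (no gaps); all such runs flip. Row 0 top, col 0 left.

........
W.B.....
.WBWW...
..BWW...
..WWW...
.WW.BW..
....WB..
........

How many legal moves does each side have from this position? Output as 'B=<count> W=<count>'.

-- B to move --
(0,0): no bracket -> illegal
(0,1): no bracket -> illegal
(1,1): no bracket -> illegal
(1,3): no bracket -> illegal
(1,4): flips 4 -> legal
(1,5): no bracket -> illegal
(2,0): flips 1 -> legal
(2,5): flips 2 -> legal
(3,0): flips 1 -> legal
(3,1): no bracket -> illegal
(3,5): flips 2 -> legal
(4,0): no bracket -> illegal
(4,1): no bracket -> illegal
(4,5): flips 3 -> legal
(4,6): no bracket -> illegal
(5,0): no bracket -> illegal
(5,3): no bracket -> illegal
(5,6): flips 1 -> legal
(6,0): no bracket -> illegal
(6,1): no bracket -> illegal
(6,2): flips 2 -> legal
(6,3): flips 1 -> legal
(6,6): flips 3 -> legal
(7,3): no bracket -> illegal
(7,4): flips 1 -> legal
(7,5): no bracket -> illegal
B mobility = 11
-- W to move --
(0,1): flips 1 -> legal
(0,2): flips 3 -> legal
(0,3): flips 1 -> legal
(1,1): flips 1 -> legal
(1,3): no bracket -> illegal
(3,1): flips 1 -> legal
(4,1): flips 1 -> legal
(4,5): no bracket -> illegal
(5,3): flips 1 -> legal
(5,6): no bracket -> illegal
(6,3): no bracket -> illegal
(6,6): flips 1 -> legal
(7,4): no bracket -> illegal
(7,5): flips 1 -> legal
(7,6): flips 2 -> legal
W mobility = 10

Answer: B=11 W=10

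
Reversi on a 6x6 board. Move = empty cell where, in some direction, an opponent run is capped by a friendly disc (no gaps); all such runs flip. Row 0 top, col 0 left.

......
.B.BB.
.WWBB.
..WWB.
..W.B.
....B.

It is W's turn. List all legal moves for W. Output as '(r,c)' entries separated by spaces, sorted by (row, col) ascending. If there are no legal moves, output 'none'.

Answer: (0,0) (0,1) (0,3) (0,4) (0,5) (1,5) (2,5) (3,5) (5,5)

Derivation:
(0,0): flips 1 -> legal
(0,1): flips 1 -> legal
(0,2): no bracket -> illegal
(0,3): flips 2 -> legal
(0,4): flips 1 -> legal
(0,5): flips 2 -> legal
(1,0): no bracket -> illegal
(1,2): no bracket -> illegal
(1,5): flips 1 -> legal
(2,0): no bracket -> illegal
(2,5): flips 2 -> legal
(3,5): flips 1 -> legal
(4,3): no bracket -> illegal
(4,5): no bracket -> illegal
(5,3): no bracket -> illegal
(5,5): flips 1 -> legal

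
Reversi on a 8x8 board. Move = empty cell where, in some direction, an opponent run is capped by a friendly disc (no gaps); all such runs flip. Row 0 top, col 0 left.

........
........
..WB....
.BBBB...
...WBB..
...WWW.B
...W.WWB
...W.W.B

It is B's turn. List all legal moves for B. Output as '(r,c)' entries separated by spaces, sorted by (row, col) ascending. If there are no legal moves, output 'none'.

(1,1): flips 1 -> legal
(1,2): flips 1 -> legal
(1,3): flips 1 -> legal
(2,1): flips 1 -> legal
(4,2): flips 1 -> legal
(4,6): no bracket -> illegal
(5,2): flips 1 -> legal
(5,6): no bracket -> illegal
(6,2): flips 1 -> legal
(6,4): flips 3 -> legal
(7,2): flips 2 -> legal
(7,4): no bracket -> illegal
(7,6): flips 3 -> legal

Answer: (1,1) (1,2) (1,3) (2,1) (4,2) (5,2) (6,2) (6,4) (7,2) (7,6)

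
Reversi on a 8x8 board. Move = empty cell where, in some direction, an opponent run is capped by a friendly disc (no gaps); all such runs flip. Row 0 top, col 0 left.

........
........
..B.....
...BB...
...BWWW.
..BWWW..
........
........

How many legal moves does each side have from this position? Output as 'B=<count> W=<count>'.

-- B to move --
(3,5): no bracket -> illegal
(3,6): no bracket -> illegal
(3,7): no bracket -> illegal
(4,2): no bracket -> illegal
(4,7): flips 3 -> legal
(5,6): flips 4 -> legal
(5,7): no bracket -> illegal
(6,2): no bracket -> illegal
(6,3): flips 1 -> legal
(6,4): flips 2 -> legal
(6,5): flips 1 -> legal
(6,6): flips 2 -> legal
B mobility = 6
-- W to move --
(1,1): flips 2 -> legal
(1,2): no bracket -> illegal
(1,3): no bracket -> illegal
(2,1): no bracket -> illegal
(2,3): flips 3 -> legal
(2,4): flips 1 -> legal
(2,5): no bracket -> illegal
(3,1): no bracket -> illegal
(3,2): flips 1 -> legal
(3,5): no bracket -> illegal
(4,1): no bracket -> illegal
(4,2): flips 1 -> legal
(5,1): flips 1 -> legal
(6,1): no bracket -> illegal
(6,2): no bracket -> illegal
(6,3): no bracket -> illegal
W mobility = 6

Answer: B=6 W=6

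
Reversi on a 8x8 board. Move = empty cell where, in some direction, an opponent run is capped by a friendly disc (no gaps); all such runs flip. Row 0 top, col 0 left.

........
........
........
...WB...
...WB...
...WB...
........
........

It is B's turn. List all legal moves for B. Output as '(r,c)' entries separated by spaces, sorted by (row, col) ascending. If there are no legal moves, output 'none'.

(2,2): flips 1 -> legal
(2,3): no bracket -> illegal
(2,4): no bracket -> illegal
(3,2): flips 2 -> legal
(4,2): flips 1 -> legal
(5,2): flips 2 -> legal
(6,2): flips 1 -> legal
(6,3): no bracket -> illegal
(6,4): no bracket -> illegal

Answer: (2,2) (3,2) (4,2) (5,2) (6,2)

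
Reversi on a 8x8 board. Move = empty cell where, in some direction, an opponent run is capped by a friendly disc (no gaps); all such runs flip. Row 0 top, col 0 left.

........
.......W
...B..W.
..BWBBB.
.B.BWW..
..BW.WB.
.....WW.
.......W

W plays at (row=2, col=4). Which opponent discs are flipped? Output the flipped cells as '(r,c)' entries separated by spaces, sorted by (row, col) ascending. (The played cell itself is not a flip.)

Answer: (3,4)

Derivation:
Dir NW: first cell '.' (not opp) -> no flip
Dir N: first cell '.' (not opp) -> no flip
Dir NE: first cell '.' (not opp) -> no flip
Dir W: opp run (2,3), next='.' -> no flip
Dir E: first cell '.' (not opp) -> no flip
Dir SW: first cell 'W' (not opp) -> no flip
Dir S: opp run (3,4) capped by W -> flip
Dir SE: opp run (3,5), next='.' -> no flip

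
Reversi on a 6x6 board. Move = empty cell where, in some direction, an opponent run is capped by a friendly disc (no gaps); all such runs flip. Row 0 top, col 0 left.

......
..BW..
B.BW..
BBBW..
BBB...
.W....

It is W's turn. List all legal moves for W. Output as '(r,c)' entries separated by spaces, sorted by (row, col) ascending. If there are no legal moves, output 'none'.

(0,1): flips 1 -> legal
(0,2): no bracket -> illegal
(0,3): no bracket -> illegal
(1,0): no bracket -> illegal
(1,1): flips 2 -> legal
(2,1): flips 3 -> legal
(4,3): no bracket -> illegal
(5,0): flips 2 -> legal
(5,2): no bracket -> illegal
(5,3): no bracket -> illegal

Answer: (0,1) (1,1) (2,1) (5,0)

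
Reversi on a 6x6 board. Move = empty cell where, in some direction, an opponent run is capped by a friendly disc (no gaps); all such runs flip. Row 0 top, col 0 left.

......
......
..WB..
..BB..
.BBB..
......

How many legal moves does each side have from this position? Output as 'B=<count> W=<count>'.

-- B to move --
(1,1): flips 1 -> legal
(1,2): flips 1 -> legal
(1,3): no bracket -> illegal
(2,1): flips 1 -> legal
(3,1): no bracket -> illegal
B mobility = 3
-- W to move --
(1,2): no bracket -> illegal
(1,3): no bracket -> illegal
(1,4): no bracket -> illegal
(2,1): no bracket -> illegal
(2,4): flips 1 -> legal
(3,0): no bracket -> illegal
(3,1): no bracket -> illegal
(3,4): no bracket -> illegal
(4,0): no bracket -> illegal
(4,4): flips 1 -> legal
(5,0): no bracket -> illegal
(5,1): no bracket -> illegal
(5,2): flips 2 -> legal
(5,3): no bracket -> illegal
(5,4): no bracket -> illegal
W mobility = 3

Answer: B=3 W=3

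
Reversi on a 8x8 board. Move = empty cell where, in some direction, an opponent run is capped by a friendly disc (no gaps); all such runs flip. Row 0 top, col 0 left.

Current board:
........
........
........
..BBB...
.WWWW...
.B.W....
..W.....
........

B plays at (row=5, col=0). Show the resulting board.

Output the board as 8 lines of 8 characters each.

Answer: ........
........
........
..BBB...
.BWWW...
BB.W....
..W.....
........

Derivation:
Place B at (5,0); scan 8 dirs for brackets.
Dir NW: edge -> no flip
Dir N: first cell '.' (not opp) -> no flip
Dir NE: opp run (4,1) capped by B -> flip
Dir W: edge -> no flip
Dir E: first cell 'B' (not opp) -> no flip
Dir SW: edge -> no flip
Dir S: first cell '.' (not opp) -> no flip
Dir SE: first cell '.' (not opp) -> no flip
All flips: (4,1)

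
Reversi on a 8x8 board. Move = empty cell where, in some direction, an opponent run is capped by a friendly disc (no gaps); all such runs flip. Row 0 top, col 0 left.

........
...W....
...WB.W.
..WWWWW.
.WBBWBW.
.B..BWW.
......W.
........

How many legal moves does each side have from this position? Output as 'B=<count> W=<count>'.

Answer: B=13 W=10

Derivation:
-- B to move --
(0,2): flips 1 -> legal
(0,3): flips 3 -> legal
(0,4): no bracket -> illegal
(1,2): flips 2 -> legal
(1,4): no bracket -> illegal
(1,5): no bracket -> illegal
(1,6): no bracket -> illegal
(1,7): no bracket -> illegal
(2,1): flips 1 -> legal
(2,2): flips 2 -> legal
(2,5): flips 2 -> legal
(2,7): flips 1 -> legal
(3,0): no bracket -> illegal
(3,1): flips 1 -> legal
(3,7): no bracket -> illegal
(4,0): flips 1 -> legal
(4,7): flips 1 -> legal
(5,0): no bracket -> illegal
(5,2): no bracket -> illegal
(5,3): no bracket -> illegal
(5,7): flips 4 -> legal
(6,4): no bracket -> illegal
(6,5): flips 1 -> legal
(6,7): flips 1 -> legal
(7,5): no bracket -> illegal
(7,6): no bracket -> illegal
(7,7): no bracket -> illegal
B mobility = 13
-- W to move --
(1,4): flips 1 -> legal
(1,5): flips 1 -> legal
(2,5): flips 1 -> legal
(3,1): no bracket -> illegal
(4,0): no bracket -> illegal
(5,0): no bracket -> illegal
(5,2): flips 2 -> legal
(5,3): flips 2 -> legal
(6,0): flips 2 -> legal
(6,1): flips 1 -> legal
(6,2): no bracket -> illegal
(6,3): flips 2 -> legal
(6,4): flips 1 -> legal
(6,5): flips 2 -> legal
W mobility = 10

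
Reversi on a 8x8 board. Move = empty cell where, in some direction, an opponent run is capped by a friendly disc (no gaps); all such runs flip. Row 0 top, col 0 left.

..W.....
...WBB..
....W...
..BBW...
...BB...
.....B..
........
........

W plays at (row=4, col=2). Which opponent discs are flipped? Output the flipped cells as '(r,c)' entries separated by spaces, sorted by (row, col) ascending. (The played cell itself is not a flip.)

Answer: (3,3)

Derivation:
Dir NW: first cell '.' (not opp) -> no flip
Dir N: opp run (3,2), next='.' -> no flip
Dir NE: opp run (3,3) capped by W -> flip
Dir W: first cell '.' (not opp) -> no flip
Dir E: opp run (4,3) (4,4), next='.' -> no flip
Dir SW: first cell '.' (not opp) -> no flip
Dir S: first cell '.' (not opp) -> no flip
Dir SE: first cell '.' (not opp) -> no flip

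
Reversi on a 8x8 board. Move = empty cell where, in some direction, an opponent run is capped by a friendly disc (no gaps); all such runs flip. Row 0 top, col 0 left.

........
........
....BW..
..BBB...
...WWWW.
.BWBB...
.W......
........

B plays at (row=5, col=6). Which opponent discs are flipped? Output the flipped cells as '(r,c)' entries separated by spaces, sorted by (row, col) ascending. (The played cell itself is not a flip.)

Dir NW: opp run (4,5) capped by B -> flip
Dir N: opp run (4,6), next='.' -> no flip
Dir NE: first cell '.' (not opp) -> no flip
Dir W: first cell '.' (not opp) -> no flip
Dir E: first cell '.' (not opp) -> no flip
Dir SW: first cell '.' (not opp) -> no flip
Dir S: first cell '.' (not opp) -> no flip
Dir SE: first cell '.' (not opp) -> no flip

Answer: (4,5)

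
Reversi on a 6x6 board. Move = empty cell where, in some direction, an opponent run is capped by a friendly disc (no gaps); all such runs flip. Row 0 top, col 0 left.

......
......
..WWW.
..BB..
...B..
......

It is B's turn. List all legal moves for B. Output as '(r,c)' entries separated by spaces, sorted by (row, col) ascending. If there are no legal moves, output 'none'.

Answer: (1,1) (1,2) (1,3) (1,4) (1,5)

Derivation:
(1,1): flips 1 -> legal
(1,2): flips 1 -> legal
(1,3): flips 1 -> legal
(1,4): flips 1 -> legal
(1,5): flips 1 -> legal
(2,1): no bracket -> illegal
(2,5): no bracket -> illegal
(3,1): no bracket -> illegal
(3,4): no bracket -> illegal
(3,5): no bracket -> illegal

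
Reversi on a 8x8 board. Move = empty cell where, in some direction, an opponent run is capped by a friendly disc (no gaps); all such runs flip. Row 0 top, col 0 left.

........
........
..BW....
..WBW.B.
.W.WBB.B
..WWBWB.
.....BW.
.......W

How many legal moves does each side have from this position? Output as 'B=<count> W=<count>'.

Answer: B=12 W=10

Derivation:
-- B to move --
(1,2): flips 2 -> legal
(1,3): flips 1 -> legal
(1,4): no bracket -> illegal
(2,1): flips 2 -> legal
(2,4): flips 2 -> legal
(2,5): no bracket -> illegal
(3,0): no bracket -> illegal
(3,1): flips 1 -> legal
(3,5): flips 1 -> legal
(4,0): no bracket -> illegal
(4,2): flips 2 -> legal
(4,6): no bracket -> illegal
(5,0): no bracket -> illegal
(5,1): flips 2 -> legal
(5,7): no bracket -> illegal
(6,1): no bracket -> illegal
(6,2): flips 1 -> legal
(6,3): flips 2 -> legal
(6,4): no bracket -> illegal
(6,7): flips 1 -> legal
(7,5): no bracket -> illegal
(7,6): flips 1 -> legal
B mobility = 12
-- W to move --
(1,1): flips 3 -> legal
(1,2): flips 1 -> legal
(1,3): no bracket -> illegal
(2,1): flips 1 -> legal
(2,4): no bracket -> illegal
(2,5): no bracket -> illegal
(2,6): no bracket -> illegal
(2,7): no bracket -> illegal
(3,1): no bracket -> illegal
(3,5): flips 2 -> legal
(3,7): no bracket -> illegal
(4,2): no bracket -> illegal
(4,6): flips 3 -> legal
(5,7): flips 1 -> legal
(6,3): no bracket -> illegal
(6,4): flips 3 -> legal
(6,7): flips 2 -> legal
(7,4): no bracket -> illegal
(7,5): flips 1 -> legal
(7,6): flips 2 -> legal
W mobility = 10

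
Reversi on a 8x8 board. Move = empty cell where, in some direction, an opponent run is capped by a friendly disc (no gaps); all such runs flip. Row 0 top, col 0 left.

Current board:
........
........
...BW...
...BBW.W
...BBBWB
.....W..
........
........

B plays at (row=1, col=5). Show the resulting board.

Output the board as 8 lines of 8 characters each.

Answer: ........
.....B..
...BB...
...BBW.W
...BBBWB
.....W..
........
........

Derivation:
Place B at (1,5); scan 8 dirs for brackets.
Dir NW: first cell '.' (not opp) -> no flip
Dir N: first cell '.' (not opp) -> no flip
Dir NE: first cell '.' (not opp) -> no flip
Dir W: first cell '.' (not opp) -> no flip
Dir E: first cell '.' (not opp) -> no flip
Dir SW: opp run (2,4) capped by B -> flip
Dir S: first cell '.' (not opp) -> no flip
Dir SE: first cell '.' (not opp) -> no flip
All flips: (2,4)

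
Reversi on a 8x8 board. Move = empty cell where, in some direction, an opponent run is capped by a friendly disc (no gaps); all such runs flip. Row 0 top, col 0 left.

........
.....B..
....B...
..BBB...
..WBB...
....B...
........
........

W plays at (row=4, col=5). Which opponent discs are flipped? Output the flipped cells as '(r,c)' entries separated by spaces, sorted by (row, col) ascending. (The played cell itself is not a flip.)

Answer: (4,3) (4,4)

Derivation:
Dir NW: opp run (3,4), next='.' -> no flip
Dir N: first cell '.' (not opp) -> no flip
Dir NE: first cell '.' (not opp) -> no flip
Dir W: opp run (4,4) (4,3) capped by W -> flip
Dir E: first cell '.' (not opp) -> no flip
Dir SW: opp run (5,4), next='.' -> no flip
Dir S: first cell '.' (not opp) -> no flip
Dir SE: first cell '.' (not opp) -> no flip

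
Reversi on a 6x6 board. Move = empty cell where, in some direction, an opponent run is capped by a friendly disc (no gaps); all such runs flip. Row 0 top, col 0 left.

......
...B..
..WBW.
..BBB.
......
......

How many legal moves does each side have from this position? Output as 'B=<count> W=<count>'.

-- B to move --
(1,1): flips 1 -> legal
(1,2): flips 1 -> legal
(1,4): flips 1 -> legal
(1,5): flips 1 -> legal
(2,1): flips 1 -> legal
(2,5): flips 1 -> legal
(3,1): flips 1 -> legal
(3,5): flips 1 -> legal
B mobility = 8
-- W to move --
(0,2): flips 1 -> legal
(0,3): no bracket -> illegal
(0,4): flips 1 -> legal
(1,2): no bracket -> illegal
(1,4): no bracket -> illegal
(2,1): no bracket -> illegal
(2,5): no bracket -> illegal
(3,1): no bracket -> illegal
(3,5): no bracket -> illegal
(4,1): no bracket -> illegal
(4,2): flips 2 -> legal
(4,3): no bracket -> illegal
(4,4): flips 2 -> legal
(4,5): no bracket -> illegal
W mobility = 4

Answer: B=8 W=4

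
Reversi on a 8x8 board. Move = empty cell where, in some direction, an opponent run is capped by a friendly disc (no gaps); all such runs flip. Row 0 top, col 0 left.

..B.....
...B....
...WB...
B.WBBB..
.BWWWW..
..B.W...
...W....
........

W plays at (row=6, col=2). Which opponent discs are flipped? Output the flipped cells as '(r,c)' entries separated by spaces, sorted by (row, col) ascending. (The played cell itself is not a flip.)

Dir NW: first cell '.' (not opp) -> no flip
Dir N: opp run (5,2) capped by W -> flip
Dir NE: first cell '.' (not opp) -> no flip
Dir W: first cell '.' (not opp) -> no flip
Dir E: first cell 'W' (not opp) -> no flip
Dir SW: first cell '.' (not opp) -> no flip
Dir S: first cell '.' (not opp) -> no flip
Dir SE: first cell '.' (not opp) -> no flip

Answer: (5,2)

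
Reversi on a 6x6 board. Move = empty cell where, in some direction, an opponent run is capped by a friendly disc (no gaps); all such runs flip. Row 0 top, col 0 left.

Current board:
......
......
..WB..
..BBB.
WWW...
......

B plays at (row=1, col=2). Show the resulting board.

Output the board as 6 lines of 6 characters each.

Place B at (1,2); scan 8 dirs for brackets.
Dir NW: first cell '.' (not opp) -> no flip
Dir N: first cell '.' (not opp) -> no flip
Dir NE: first cell '.' (not opp) -> no flip
Dir W: first cell '.' (not opp) -> no flip
Dir E: first cell '.' (not opp) -> no flip
Dir SW: first cell '.' (not opp) -> no flip
Dir S: opp run (2,2) capped by B -> flip
Dir SE: first cell 'B' (not opp) -> no flip
All flips: (2,2)

Answer: ......
..B...
..BB..
..BBB.
WWW...
......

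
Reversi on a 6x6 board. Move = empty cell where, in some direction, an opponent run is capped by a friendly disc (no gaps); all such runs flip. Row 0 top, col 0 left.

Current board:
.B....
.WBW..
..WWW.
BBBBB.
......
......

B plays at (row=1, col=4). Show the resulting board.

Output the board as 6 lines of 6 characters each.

Answer: .B....
.WBBB.
..WBB.
BBBBB.
......
......

Derivation:
Place B at (1,4); scan 8 dirs for brackets.
Dir NW: first cell '.' (not opp) -> no flip
Dir N: first cell '.' (not opp) -> no flip
Dir NE: first cell '.' (not opp) -> no flip
Dir W: opp run (1,3) capped by B -> flip
Dir E: first cell '.' (not opp) -> no flip
Dir SW: opp run (2,3) capped by B -> flip
Dir S: opp run (2,4) capped by B -> flip
Dir SE: first cell '.' (not opp) -> no flip
All flips: (1,3) (2,3) (2,4)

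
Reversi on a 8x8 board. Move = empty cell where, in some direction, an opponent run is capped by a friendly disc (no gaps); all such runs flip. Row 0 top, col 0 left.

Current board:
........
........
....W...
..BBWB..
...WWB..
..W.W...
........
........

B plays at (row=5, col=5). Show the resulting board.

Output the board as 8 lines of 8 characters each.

Answer: ........
........
....W...
..BBWB..
...WBB..
..W.WB..
........
........

Derivation:
Place B at (5,5); scan 8 dirs for brackets.
Dir NW: opp run (4,4) capped by B -> flip
Dir N: first cell 'B' (not opp) -> no flip
Dir NE: first cell '.' (not opp) -> no flip
Dir W: opp run (5,4), next='.' -> no flip
Dir E: first cell '.' (not opp) -> no flip
Dir SW: first cell '.' (not opp) -> no flip
Dir S: first cell '.' (not opp) -> no flip
Dir SE: first cell '.' (not opp) -> no flip
All flips: (4,4)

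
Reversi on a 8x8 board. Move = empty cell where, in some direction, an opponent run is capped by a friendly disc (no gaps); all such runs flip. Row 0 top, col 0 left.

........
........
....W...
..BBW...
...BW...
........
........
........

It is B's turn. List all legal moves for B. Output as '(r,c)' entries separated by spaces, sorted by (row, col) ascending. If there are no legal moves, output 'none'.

(1,3): no bracket -> illegal
(1,4): no bracket -> illegal
(1,5): flips 1 -> legal
(2,3): no bracket -> illegal
(2,5): flips 1 -> legal
(3,5): flips 1 -> legal
(4,5): flips 1 -> legal
(5,3): no bracket -> illegal
(5,4): no bracket -> illegal
(5,5): flips 1 -> legal

Answer: (1,5) (2,5) (3,5) (4,5) (5,5)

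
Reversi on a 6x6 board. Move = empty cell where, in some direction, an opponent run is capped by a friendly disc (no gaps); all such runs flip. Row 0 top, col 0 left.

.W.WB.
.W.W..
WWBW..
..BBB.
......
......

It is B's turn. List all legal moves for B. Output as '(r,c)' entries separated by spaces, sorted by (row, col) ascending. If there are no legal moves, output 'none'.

(0,0): flips 1 -> legal
(0,2): flips 1 -> legal
(1,0): flips 1 -> legal
(1,2): flips 1 -> legal
(1,4): flips 1 -> legal
(2,4): flips 1 -> legal
(3,0): no bracket -> illegal
(3,1): no bracket -> illegal

Answer: (0,0) (0,2) (1,0) (1,2) (1,4) (2,4)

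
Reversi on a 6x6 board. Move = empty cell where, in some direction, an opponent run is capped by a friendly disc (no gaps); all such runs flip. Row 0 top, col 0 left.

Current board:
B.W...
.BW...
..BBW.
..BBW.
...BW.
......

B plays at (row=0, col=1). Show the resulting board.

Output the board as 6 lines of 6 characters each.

Place B at (0,1); scan 8 dirs for brackets.
Dir NW: edge -> no flip
Dir N: edge -> no flip
Dir NE: edge -> no flip
Dir W: first cell 'B' (not opp) -> no flip
Dir E: opp run (0,2), next='.' -> no flip
Dir SW: first cell '.' (not opp) -> no flip
Dir S: first cell 'B' (not opp) -> no flip
Dir SE: opp run (1,2) capped by B -> flip
All flips: (1,2)

Answer: BBW...
.BB...
..BBW.
..BBW.
...BW.
......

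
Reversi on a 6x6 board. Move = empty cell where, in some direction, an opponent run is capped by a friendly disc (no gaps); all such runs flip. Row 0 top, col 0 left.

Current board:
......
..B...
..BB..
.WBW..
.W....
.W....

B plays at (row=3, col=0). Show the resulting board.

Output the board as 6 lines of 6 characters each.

Answer: ......
..B...
..BB..
BBBW..
.W....
.W....

Derivation:
Place B at (3,0); scan 8 dirs for brackets.
Dir NW: edge -> no flip
Dir N: first cell '.' (not opp) -> no flip
Dir NE: first cell '.' (not opp) -> no flip
Dir W: edge -> no flip
Dir E: opp run (3,1) capped by B -> flip
Dir SW: edge -> no flip
Dir S: first cell '.' (not opp) -> no flip
Dir SE: opp run (4,1), next='.' -> no flip
All flips: (3,1)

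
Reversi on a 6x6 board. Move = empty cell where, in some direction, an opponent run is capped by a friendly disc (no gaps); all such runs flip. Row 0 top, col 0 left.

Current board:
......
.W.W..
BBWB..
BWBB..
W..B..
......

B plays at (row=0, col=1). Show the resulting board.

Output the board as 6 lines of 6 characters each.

Answer: .B....
.B.W..
BBWB..
BWBB..
W..B..
......

Derivation:
Place B at (0,1); scan 8 dirs for brackets.
Dir NW: edge -> no flip
Dir N: edge -> no flip
Dir NE: edge -> no flip
Dir W: first cell '.' (not opp) -> no flip
Dir E: first cell '.' (not opp) -> no flip
Dir SW: first cell '.' (not opp) -> no flip
Dir S: opp run (1,1) capped by B -> flip
Dir SE: first cell '.' (not opp) -> no flip
All flips: (1,1)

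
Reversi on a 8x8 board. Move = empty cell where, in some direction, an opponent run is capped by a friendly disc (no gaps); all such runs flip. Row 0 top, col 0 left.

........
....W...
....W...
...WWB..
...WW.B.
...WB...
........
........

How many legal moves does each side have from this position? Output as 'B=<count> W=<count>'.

-- B to move --
(0,3): no bracket -> illegal
(0,4): flips 4 -> legal
(0,5): no bracket -> illegal
(1,3): flips 1 -> legal
(1,5): no bracket -> illegal
(2,2): no bracket -> illegal
(2,3): no bracket -> illegal
(2,5): no bracket -> illegal
(3,2): flips 3 -> legal
(4,2): no bracket -> illegal
(4,5): no bracket -> illegal
(5,2): flips 1 -> legal
(5,5): no bracket -> illegal
(6,2): flips 2 -> legal
(6,3): no bracket -> illegal
(6,4): no bracket -> illegal
B mobility = 5
-- W to move --
(2,5): no bracket -> illegal
(2,6): flips 1 -> legal
(3,6): flips 1 -> legal
(3,7): no bracket -> illegal
(4,5): no bracket -> illegal
(4,7): no bracket -> illegal
(5,5): flips 1 -> legal
(5,6): no bracket -> illegal
(5,7): flips 2 -> legal
(6,3): no bracket -> illegal
(6,4): flips 1 -> legal
(6,5): flips 1 -> legal
W mobility = 6

Answer: B=5 W=6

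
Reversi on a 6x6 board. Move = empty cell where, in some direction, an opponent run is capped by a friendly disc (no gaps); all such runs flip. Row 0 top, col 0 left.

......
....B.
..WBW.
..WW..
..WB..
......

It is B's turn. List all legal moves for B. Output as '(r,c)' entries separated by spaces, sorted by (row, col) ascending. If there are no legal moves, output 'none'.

(1,1): no bracket -> illegal
(1,2): no bracket -> illegal
(1,3): no bracket -> illegal
(1,5): no bracket -> illegal
(2,1): flips 2 -> legal
(2,5): flips 1 -> legal
(3,1): no bracket -> illegal
(3,4): flips 1 -> legal
(3,5): no bracket -> illegal
(4,1): flips 2 -> legal
(4,4): no bracket -> illegal
(5,1): no bracket -> illegal
(5,2): no bracket -> illegal
(5,3): no bracket -> illegal

Answer: (2,1) (2,5) (3,4) (4,1)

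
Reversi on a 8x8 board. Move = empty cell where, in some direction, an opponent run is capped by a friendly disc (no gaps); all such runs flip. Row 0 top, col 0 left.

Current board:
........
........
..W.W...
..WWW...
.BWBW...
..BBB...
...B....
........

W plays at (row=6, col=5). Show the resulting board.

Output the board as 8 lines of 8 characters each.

Answer: ........
........
..W.W...
..WWW...
.BWWW...
..BBW...
...B.W..
........

Derivation:
Place W at (6,5); scan 8 dirs for brackets.
Dir NW: opp run (5,4) (4,3) capped by W -> flip
Dir N: first cell '.' (not opp) -> no flip
Dir NE: first cell '.' (not opp) -> no flip
Dir W: first cell '.' (not opp) -> no flip
Dir E: first cell '.' (not opp) -> no flip
Dir SW: first cell '.' (not opp) -> no flip
Dir S: first cell '.' (not opp) -> no flip
Dir SE: first cell '.' (not opp) -> no flip
All flips: (4,3) (5,4)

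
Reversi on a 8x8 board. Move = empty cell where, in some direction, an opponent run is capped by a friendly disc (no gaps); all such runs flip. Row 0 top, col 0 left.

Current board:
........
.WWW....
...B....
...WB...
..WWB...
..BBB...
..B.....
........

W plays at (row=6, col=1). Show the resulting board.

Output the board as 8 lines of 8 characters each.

Answer: ........
.WWW....
...B....
...WB...
..WWB...
..WBB...
.WB.....
........

Derivation:
Place W at (6,1); scan 8 dirs for brackets.
Dir NW: first cell '.' (not opp) -> no flip
Dir N: first cell '.' (not opp) -> no flip
Dir NE: opp run (5,2) capped by W -> flip
Dir W: first cell '.' (not opp) -> no flip
Dir E: opp run (6,2), next='.' -> no flip
Dir SW: first cell '.' (not opp) -> no flip
Dir S: first cell '.' (not opp) -> no flip
Dir SE: first cell '.' (not opp) -> no flip
All flips: (5,2)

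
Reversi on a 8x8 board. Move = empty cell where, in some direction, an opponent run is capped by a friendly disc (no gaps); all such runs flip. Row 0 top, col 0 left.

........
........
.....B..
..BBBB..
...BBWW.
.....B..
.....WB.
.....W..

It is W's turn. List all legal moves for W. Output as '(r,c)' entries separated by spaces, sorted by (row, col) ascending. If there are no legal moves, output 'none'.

Answer: (1,5) (2,3) (2,4) (4,2) (5,7) (6,4) (6,7)

Derivation:
(1,4): no bracket -> illegal
(1,5): flips 2 -> legal
(1,6): no bracket -> illegal
(2,1): no bracket -> illegal
(2,2): no bracket -> illegal
(2,3): flips 1 -> legal
(2,4): flips 1 -> legal
(2,6): no bracket -> illegal
(3,1): no bracket -> illegal
(3,6): no bracket -> illegal
(4,1): no bracket -> illegal
(4,2): flips 2 -> legal
(5,2): no bracket -> illegal
(5,3): no bracket -> illegal
(5,4): no bracket -> illegal
(5,6): no bracket -> illegal
(5,7): flips 1 -> legal
(6,4): flips 1 -> legal
(6,7): flips 1 -> legal
(7,6): no bracket -> illegal
(7,7): no bracket -> illegal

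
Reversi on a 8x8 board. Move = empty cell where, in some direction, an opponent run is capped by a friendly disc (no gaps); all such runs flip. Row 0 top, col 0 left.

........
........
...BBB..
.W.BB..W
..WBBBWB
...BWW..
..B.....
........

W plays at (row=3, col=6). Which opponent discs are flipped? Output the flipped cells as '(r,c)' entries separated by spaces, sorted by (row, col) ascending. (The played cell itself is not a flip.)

Answer: (4,5)

Derivation:
Dir NW: opp run (2,5), next='.' -> no flip
Dir N: first cell '.' (not opp) -> no flip
Dir NE: first cell '.' (not opp) -> no flip
Dir W: first cell '.' (not opp) -> no flip
Dir E: first cell 'W' (not opp) -> no flip
Dir SW: opp run (4,5) capped by W -> flip
Dir S: first cell 'W' (not opp) -> no flip
Dir SE: opp run (4,7), next=edge -> no flip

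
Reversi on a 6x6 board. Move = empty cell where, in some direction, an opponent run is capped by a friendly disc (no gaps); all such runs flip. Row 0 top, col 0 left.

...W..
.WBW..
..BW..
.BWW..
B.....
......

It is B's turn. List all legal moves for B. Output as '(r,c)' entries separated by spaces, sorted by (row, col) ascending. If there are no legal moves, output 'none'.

Answer: (0,0) (0,4) (1,0) (1,4) (2,4) (3,4) (4,2) (4,4)

Derivation:
(0,0): flips 1 -> legal
(0,1): no bracket -> illegal
(0,2): no bracket -> illegal
(0,4): flips 1 -> legal
(1,0): flips 1 -> legal
(1,4): flips 1 -> legal
(2,0): no bracket -> illegal
(2,1): no bracket -> illegal
(2,4): flips 1 -> legal
(3,4): flips 3 -> legal
(4,1): no bracket -> illegal
(4,2): flips 1 -> legal
(4,3): no bracket -> illegal
(4,4): flips 1 -> legal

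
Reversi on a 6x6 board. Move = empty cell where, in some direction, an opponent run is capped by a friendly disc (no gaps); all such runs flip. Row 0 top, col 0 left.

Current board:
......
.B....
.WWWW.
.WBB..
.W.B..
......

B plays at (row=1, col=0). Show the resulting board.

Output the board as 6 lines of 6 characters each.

Place B at (1,0); scan 8 dirs for brackets.
Dir NW: edge -> no flip
Dir N: first cell '.' (not opp) -> no flip
Dir NE: first cell '.' (not opp) -> no flip
Dir W: edge -> no flip
Dir E: first cell 'B' (not opp) -> no flip
Dir SW: edge -> no flip
Dir S: first cell '.' (not opp) -> no flip
Dir SE: opp run (2,1) capped by B -> flip
All flips: (2,1)

Answer: ......
BB....
.BWWW.
.WBB..
.W.B..
......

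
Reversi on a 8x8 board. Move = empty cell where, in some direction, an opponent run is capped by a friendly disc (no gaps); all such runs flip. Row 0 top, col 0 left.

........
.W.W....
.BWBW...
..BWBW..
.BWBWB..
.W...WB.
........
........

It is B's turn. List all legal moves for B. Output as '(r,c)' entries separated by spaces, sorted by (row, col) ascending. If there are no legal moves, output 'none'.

Answer: (0,1) (0,3) (1,2) (1,4) (2,5) (3,6) (5,2) (5,4) (6,1) (6,5)

Derivation:
(0,0): no bracket -> illegal
(0,1): flips 1 -> legal
(0,2): no bracket -> illegal
(0,3): flips 1 -> legal
(0,4): no bracket -> illegal
(1,0): no bracket -> illegal
(1,2): flips 1 -> legal
(1,4): flips 1 -> legal
(1,5): no bracket -> illegal
(2,0): no bracket -> illegal
(2,5): flips 2 -> legal
(2,6): no bracket -> illegal
(3,1): no bracket -> illegal
(3,6): flips 1 -> legal
(4,0): no bracket -> illegal
(4,6): no bracket -> illegal
(5,0): no bracket -> illegal
(5,2): flips 1 -> legal
(5,3): no bracket -> illegal
(5,4): flips 2 -> legal
(6,0): no bracket -> illegal
(6,1): flips 1 -> legal
(6,2): no bracket -> illegal
(6,4): no bracket -> illegal
(6,5): flips 1 -> legal
(6,6): no bracket -> illegal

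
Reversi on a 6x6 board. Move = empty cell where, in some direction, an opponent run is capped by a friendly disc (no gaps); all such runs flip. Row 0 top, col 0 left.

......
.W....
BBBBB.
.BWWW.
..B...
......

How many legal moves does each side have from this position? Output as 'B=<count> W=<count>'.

Answer: B=8 W=9

Derivation:
-- B to move --
(0,0): flips 1 -> legal
(0,1): flips 1 -> legal
(0,2): flips 1 -> legal
(1,0): no bracket -> illegal
(1,2): no bracket -> illegal
(2,5): no bracket -> illegal
(3,5): flips 3 -> legal
(4,1): flips 1 -> legal
(4,3): flips 2 -> legal
(4,4): flips 2 -> legal
(4,5): flips 1 -> legal
B mobility = 8
-- W to move --
(1,0): flips 1 -> legal
(1,2): flips 2 -> legal
(1,3): flips 1 -> legal
(1,4): flips 2 -> legal
(1,5): flips 1 -> legal
(2,5): no bracket -> illegal
(3,0): flips 1 -> legal
(3,5): no bracket -> illegal
(4,0): no bracket -> illegal
(4,1): flips 2 -> legal
(4,3): no bracket -> illegal
(5,1): flips 1 -> legal
(5,2): flips 1 -> legal
(5,3): no bracket -> illegal
W mobility = 9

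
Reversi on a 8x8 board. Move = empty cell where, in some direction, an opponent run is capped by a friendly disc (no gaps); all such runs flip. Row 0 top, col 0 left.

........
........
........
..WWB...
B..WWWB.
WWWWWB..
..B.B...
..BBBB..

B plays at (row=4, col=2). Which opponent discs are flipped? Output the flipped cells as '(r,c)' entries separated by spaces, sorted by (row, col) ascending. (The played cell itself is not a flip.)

Dir NW: first cell '.' (not opp) -> no flip
Dir N: opp run (3,2), next='.' -> no flip
Dir NE: opp run (3,3), next='.' -> no flip
Dir W: first cell '.' (not opp) -> no flip
Dir E: opp run (4,3) (4,4) (4,5) capped by B -> flip
Dir SW: opp run (5,1), next='.' -> no flip
Dir S: opp run (5,2) capped by B -> flip
Dir SE: opp run (5,3) capped by B -> flip

Answer: (4,3) (4,4) (4,5) (5,2) (5,3)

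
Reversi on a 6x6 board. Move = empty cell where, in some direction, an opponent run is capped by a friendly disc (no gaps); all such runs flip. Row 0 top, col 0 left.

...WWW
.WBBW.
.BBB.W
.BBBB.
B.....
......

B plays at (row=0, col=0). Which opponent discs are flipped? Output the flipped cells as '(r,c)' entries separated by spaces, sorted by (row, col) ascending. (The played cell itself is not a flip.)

Dir NW: edge -> no flip
Dir N: edge -> no flip
Dir NE: edge -> no flip
Dir W: edge -> no flip
Dir E: first cell '.' (not opp) -> no flip
Dir SW: edge -> no flip
Dir S: first cell '.' (not opp) -> no flip
Dir SE: opp run (1,1) capped by B -> flip

Answer: (1,1)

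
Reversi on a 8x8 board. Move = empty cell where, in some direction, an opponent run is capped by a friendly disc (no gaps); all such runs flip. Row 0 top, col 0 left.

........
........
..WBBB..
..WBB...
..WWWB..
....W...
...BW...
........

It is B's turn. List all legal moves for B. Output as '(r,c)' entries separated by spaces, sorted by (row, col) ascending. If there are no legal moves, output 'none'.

(1,1): flips 1 -> legal
(1,2): no bracket -> illegal
(1,3): no bracket -> illegal
(2,1): flips 1 -> legal
(3,1): flips 1 -> legal
(3,5): no bracket -> illegal
(4,1): flips 4 -> legal
(5,1): flips 1 -> legal
(5,2): flips 1 -> legal
(5,3): flips 1 -> legal
(5,5): flips 1 -> legal
(6,5): flips 1 -> legal
(7,3): no bracket -> illegal
(7,4): flips 3 -> legal
(7,5): no bracket -> illegal

Answer: (1,1) (2,1) (3,1) (4,1) (5,1) (5,2) (5,3) (5,5) (6,5) (7,4)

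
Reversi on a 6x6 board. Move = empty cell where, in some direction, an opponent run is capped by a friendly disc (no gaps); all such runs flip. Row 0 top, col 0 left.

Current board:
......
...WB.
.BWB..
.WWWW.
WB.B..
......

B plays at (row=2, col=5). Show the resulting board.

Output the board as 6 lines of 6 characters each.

Place B at (2,5); scan 8 dirs for brackets.
Dir NW: first cell 'B' (not opp) -> no flip
Dir N: first cell '.' (not opp) -> no flip
Dir NE: edge -> no flip
Dir W: first cell '.' (not opp) -> no flip
Dir E: edge -> no flip
Dir SW: opp run (3,4) capped by B -> flip
Dir S: first cell '.' (not opp) -> no flip
Dir SE: edge -> no flip
All flips: (3,4)

Answer: ......
...WB.
.BWB.B
.WWWB.
WB.B..
......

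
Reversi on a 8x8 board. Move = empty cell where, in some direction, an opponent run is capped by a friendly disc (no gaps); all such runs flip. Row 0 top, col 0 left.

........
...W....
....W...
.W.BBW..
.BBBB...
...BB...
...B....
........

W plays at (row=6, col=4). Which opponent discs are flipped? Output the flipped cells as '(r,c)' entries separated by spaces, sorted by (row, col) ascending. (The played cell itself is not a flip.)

Answer: (3,4) (4,2) (4,4) (5,3) (5,4)

Derivation:
Dir NW: opp run (5,3) (4,2) capped by W -> flip
Dir N: opp run (5,4) (4,4) (3,4) capped by W -> flip
Dir NE: first cell '.' (not opp) -> no flip
Dir W: opp run (6,3), next='.' -> no flip
Dir E: first cell '.' (not opp) -> no flip
Dir SW: first cell '.' (not opp) -> no flip
Dir S: first cell '.' (not opp) -> no flip
Dir SE: first cell '.' (not opp) -> no flip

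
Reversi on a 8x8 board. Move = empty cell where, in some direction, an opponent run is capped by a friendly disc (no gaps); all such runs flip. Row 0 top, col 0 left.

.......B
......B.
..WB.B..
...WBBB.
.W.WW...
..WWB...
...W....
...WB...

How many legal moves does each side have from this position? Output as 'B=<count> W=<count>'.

-- B to move --
(1,1): no bracket -> illegal
(1,2): no bracket -> illegal
(1,3): no bracket -> illegal
(2,1): flips 1 -> legal
(2,4): no bracket -> illegal
(3,0): flips 3 -> legal
(3,1): no bracket -> illegal
(3,2): flips 2 -> legal
(4,0): no bracket -> illegal
(4,2): no bracket -> illegal
(4,5): no bracket -> illegal
(5,0): no bracket -> illegal
(5,1): flips 2 -> legal
(5,5): no bracket -> illegal
(6,1): flips 2 -> legal
(6,2): flips 2 -> legal
(6,4): no bracket -> illegal
(7,2): flips 2 -> legal
B mobility = 7
-- W to move --
(0,5): no bracket -> illegal
(0,6): no bracket -> illegal
(1,2): no bracket -> illegal
(1,3): flips 1 -> legal
(1,4): no bracket -> illegal
(1,5): no bracket -> illegal
(1,7): no bracket -> illegal
(2,4): flips 2 -> legal
(2,6): flips 1 -> legal
(2,7): no bracket -> illegal
(3,2): no bracket -> illegal
(3,7): flips 3 -> legal
(4,5): flips 1 -> legal
(4,6): no bracket -> illegal
(4,7): no bracket -> illegal
(5,5): flips 1 -> legal
(6,4): flips 1 -> legal
(6,5): flips 1 -> legal
(7,5): flips 1 -> legal
W mobility = 9

Answer: B=7 W=9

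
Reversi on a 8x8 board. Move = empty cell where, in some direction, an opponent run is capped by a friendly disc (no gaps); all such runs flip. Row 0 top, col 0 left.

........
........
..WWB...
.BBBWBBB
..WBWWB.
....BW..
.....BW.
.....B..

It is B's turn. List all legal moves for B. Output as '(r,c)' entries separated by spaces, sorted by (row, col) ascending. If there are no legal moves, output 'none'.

Answer: (1,1) (1,2) (1,3) (1,4) (2,1) (2,5) (4,1) (5,1) (5,2) (5,3) (5,6) (5,7) (6,4) (6,7) (7,7)

Derivation:
(1,1): flips 1 -> legal
(1,2): flips 1 -> legal
(1,3): flips 2 -> legal
(1,4): flips 1 -> legal
(2,1): flips 2 -> legal
(2,5): flips 1 -> legal
(4,1): flips 1 -> legal
(5,1): flips 1 -> legal
(5,2): flips 1 -> legal
(5,3): flips 2 -> legal
(5,6): flips 1 -> legal
(5,7): flips 1 -> legal
(6,4): flips 1 -> legal
(6,7): flips 1 -> legal
(7,6): no bracket -> illegal
(7,7): flips 3 -> legal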